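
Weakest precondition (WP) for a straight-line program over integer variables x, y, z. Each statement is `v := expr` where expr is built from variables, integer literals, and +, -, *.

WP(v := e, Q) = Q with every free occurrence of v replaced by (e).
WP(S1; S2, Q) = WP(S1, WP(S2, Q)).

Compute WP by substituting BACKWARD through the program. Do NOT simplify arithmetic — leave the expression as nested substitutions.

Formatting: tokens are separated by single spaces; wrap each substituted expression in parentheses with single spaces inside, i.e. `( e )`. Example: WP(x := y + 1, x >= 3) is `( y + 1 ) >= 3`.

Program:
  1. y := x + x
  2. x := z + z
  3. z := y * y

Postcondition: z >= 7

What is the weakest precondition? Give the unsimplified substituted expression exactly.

post: z >= 7
stmt 3: z := y * y  -- replace 1 occurrence(s) of z with (y * y)
  => ( y * y ) >= 7
stmt 2: x := z + z  -- replace 0 occurrence(s) of x with (z + z)
  => ( y * y ) >= 7
stmt 1: y := x + x  -- replace 2 occurrence(s) of y with (x + x)
  => ( ( x + x ) * ( x + x ) ) >= 7

Answer: ( ( x + x ) * ( x + x ) ) >= 7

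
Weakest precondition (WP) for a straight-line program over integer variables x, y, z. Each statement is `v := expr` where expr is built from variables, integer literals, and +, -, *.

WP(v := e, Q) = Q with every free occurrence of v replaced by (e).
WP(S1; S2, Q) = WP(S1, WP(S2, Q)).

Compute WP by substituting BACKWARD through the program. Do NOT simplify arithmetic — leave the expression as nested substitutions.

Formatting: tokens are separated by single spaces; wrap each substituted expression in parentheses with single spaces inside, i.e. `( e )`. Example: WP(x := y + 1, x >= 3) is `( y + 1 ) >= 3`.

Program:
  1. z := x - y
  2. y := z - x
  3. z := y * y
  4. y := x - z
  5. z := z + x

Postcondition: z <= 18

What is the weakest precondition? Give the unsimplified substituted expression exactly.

Answer: ( ( ( ( x - y ) - x ) * ( ( x - y ) - x ) ) + x ) <= 18

Derivation:
post: z <= 18
stmt 5: z := z + x  -- replace 1 occurrence(s) of z with (z + x)
  => ( z + x ) <= 18
stmt 4: y := x - z  -- replace 0 occurrence(s) of y with (x - z)
  => ( z + x ) <= 18
stmt 3: z := y * y  -- replace 1 occurrence(s) of z with (y * y)
  => ( ( y * y ) + x ) <= 18
stmt 2: y := z - x  -- replace 2 occurrence(s) of y with (z - x)
  => ( ( ( z - x ) * ( z - x ) ) + x ) <= 18
stmt 1: z := x - y  -- replace 2 occurrence(s) of z with (x - y)
  => ( ( ( ( x - y ) - x ) * ( ( x - y ) - x ) ) + x ) <= 18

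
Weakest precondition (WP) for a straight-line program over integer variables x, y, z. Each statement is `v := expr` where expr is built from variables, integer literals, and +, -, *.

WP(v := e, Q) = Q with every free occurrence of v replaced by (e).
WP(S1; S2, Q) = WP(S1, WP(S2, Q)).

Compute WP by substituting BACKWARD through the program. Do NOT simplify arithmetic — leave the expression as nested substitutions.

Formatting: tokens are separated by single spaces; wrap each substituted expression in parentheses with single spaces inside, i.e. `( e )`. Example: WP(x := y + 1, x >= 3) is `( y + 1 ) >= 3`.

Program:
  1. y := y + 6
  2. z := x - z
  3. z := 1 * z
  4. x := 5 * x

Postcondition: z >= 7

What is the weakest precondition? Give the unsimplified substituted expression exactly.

post: z >= 7
stmt 4: x := 5 * x  -- replace 0 occurrence(s) of x with (5 * x)
  => z >= 7
stmt 3: z := 1 * z  -- replace 1 occurrence(s) of z with (1 * z)
  => ( 1 * z ) >= 7
stmt 2: z := x - z  -- replace 1 occurrence(s) of z with (x - z)
  => ( 1 * ( x - z ) ) >= 7
stmt 1: y := y + 6  -- replace 0 occurrence(s) of y with (y + 6)
  => ( 1 * ( x - z ) ) >= 7

Answer: ( 1 * ( x - z ) ) >= 7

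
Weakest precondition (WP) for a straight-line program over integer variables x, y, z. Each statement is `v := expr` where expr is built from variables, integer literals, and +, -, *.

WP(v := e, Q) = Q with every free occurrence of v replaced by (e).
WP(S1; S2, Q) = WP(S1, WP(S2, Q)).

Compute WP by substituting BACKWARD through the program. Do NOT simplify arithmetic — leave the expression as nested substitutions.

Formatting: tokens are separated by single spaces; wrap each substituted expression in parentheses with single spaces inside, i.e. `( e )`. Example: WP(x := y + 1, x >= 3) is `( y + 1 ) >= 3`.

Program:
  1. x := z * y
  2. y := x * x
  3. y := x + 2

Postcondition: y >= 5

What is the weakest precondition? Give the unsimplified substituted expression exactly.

Answer: ( ( z * y ) + 2 ) >= 5

Derivation:
post: y >= 5
stmt 3: y := x + 2  -- replace 1 occurrence(s) of y with (x + 2)
  => ( x + 2 ) >= 5
stmt 2: y := x * x  -- replace 0 occurrence(s) of y with (x * x)
  => ( x + 2 ) >= 5
stmt 1: x := z * y  -- replace 1 occurrence(s) of x with (z * y)
  => ( ( z * y ) + 2 ) >= 5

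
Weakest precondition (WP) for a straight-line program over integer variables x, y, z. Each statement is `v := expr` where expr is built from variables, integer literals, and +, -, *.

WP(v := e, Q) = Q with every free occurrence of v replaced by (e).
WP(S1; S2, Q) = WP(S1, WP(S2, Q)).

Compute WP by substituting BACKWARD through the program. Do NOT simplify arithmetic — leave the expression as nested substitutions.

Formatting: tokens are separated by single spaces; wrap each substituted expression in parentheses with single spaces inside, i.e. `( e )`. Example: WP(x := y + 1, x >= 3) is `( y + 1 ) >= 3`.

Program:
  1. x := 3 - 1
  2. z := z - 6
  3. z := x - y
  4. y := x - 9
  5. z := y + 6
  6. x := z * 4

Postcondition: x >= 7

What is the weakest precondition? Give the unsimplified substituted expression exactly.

post: x >= 7
stmt 6: x := z * 4  -- replace 1 occurrence(s) of x with (z * 4)
  => ( z * 4 ) >= 7
stmt 5: z := y + 6  -- replace 1 occurrence(s) of z with (y + 6)
  => ( ( y + 6 ) * 4 ) >= 7
stmt 4: y := x - 9  -- replace 1 occurrence(s) of y with (x - 9)
  => ( ( ( x - 9 ) + 6 ) * 4 ) >= 7
stmt 3: z := x - y  -- replace 0 occurrence(s) of z with (x - y)
  => ( ( ( x - 9 ) + 6 ) * 4 ) >= 7
stmt 2: z := z - 6  -- replace 0 occurrence(s) of z with (z - 6)
  => ( ( ( x - 9 ) + 6 ) * 4 ) >= 7
stmt 1: x := 3 - 1  -- replace 1 occurrence(s) of x with (3 - 1)
  => ( ( ( ( 3 - 1 ) - 9 ) + 6 ) * 4 ) >= 7

Answer: ( ( ( ( 3 - 1 ) - 9 ) + 6 ) * 4 ) >= 7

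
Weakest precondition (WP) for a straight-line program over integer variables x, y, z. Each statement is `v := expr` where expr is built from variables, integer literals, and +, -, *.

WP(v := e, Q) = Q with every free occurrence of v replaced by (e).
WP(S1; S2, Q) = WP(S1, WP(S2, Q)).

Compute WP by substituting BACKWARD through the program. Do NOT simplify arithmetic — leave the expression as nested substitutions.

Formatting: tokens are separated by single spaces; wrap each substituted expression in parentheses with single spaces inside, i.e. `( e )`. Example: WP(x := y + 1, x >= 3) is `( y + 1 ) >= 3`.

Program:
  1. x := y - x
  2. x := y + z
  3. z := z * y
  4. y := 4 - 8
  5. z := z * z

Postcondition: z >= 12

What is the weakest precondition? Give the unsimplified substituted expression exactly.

post: z >= 12
stmt 5: z := z * z  -- replace 1 occurrence(s) of z with (z * z)
  => ( z * z ) >= 12
stmt 4: y := 4 - 8  -- replace 0 occurrence(s) of y with (4 - 8)
  => ( z * z ) >= 12
stmt 3: z := z * y  -- replace 2 occurrence(s) of z with (z * y)
  => ( ( z * y ) * ( z * y ) ) >= 12
stmt 2: x := y + z  -- replace 0 occurrence(s) of x with (y + z)
  => ( ( z * y ) * ( z * y ) ) >= 12
stmt 1: x := y - x  -- replace 0 occurrence(s) of x with (y - x)
  => ( ( z * y ) * ( z * y ) ) >= 12

Answer: ( ( z * y ) * ( z * y ) ) >= 12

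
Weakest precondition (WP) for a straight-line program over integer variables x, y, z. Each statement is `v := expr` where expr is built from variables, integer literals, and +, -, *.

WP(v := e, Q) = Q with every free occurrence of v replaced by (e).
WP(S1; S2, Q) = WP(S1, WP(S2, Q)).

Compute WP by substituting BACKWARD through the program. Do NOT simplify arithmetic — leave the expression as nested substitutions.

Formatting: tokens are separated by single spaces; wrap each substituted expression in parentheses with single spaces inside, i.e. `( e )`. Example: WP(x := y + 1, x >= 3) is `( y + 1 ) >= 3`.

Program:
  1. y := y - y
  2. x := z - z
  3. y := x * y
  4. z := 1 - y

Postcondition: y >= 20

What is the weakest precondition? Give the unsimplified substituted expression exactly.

post: y >= 20
stmt 4: z := 1 - y  -- replace 0 occurrence(s) of z with (1 - y)
  => y >= 20
stmt 3: y := x * y  -- replace 1 occurrence(s) of y with (x * y)
  => ( x * y ) >= 20
stmt 2: x := z - z  -- replace 1 occurrence(s) of x with (z - z)
  => ( ( z - z ) * y ) >= 20
stmt 1: y := y - y  -- replace 1 occurrence(s) of y with (y - y)
  => ( ( z - z ) * ( y - y ) ) >= 20

Answer: ( ( z - z ) * ( y - y ) ) >= 20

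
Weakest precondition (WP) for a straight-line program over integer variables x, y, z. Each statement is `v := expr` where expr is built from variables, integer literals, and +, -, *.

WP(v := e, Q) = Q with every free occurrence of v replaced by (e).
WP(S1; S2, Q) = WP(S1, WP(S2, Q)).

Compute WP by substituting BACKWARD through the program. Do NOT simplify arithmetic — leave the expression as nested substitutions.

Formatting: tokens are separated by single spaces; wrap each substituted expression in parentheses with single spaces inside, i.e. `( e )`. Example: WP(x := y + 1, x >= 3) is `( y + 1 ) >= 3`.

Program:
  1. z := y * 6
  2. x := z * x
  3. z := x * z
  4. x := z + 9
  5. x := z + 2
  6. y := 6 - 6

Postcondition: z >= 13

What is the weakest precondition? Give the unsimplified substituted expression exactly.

post: z >= 13
stmt 6: y := 6 - 6  -- replace 0 occurrence(s) of y with (6 - 6)
  => z >= 13
stmt 5: x := z + 2  -- replace 0 occurrence(s) of x with (z + 2)
  => z >= 13
stmt 4: x := z + 9  -- replace 0 occurrence(s) of x with (z + 9)
  => z >= 13
stmt 3: z := x * z  -- replace 1 occurrence(s) of z with (x * z)
  => ( x * z ) >= 13
stmt 2: x := z * x  -- replace 1 occurrence(s) of x with (z * x)
  => ( ( z * x ) * z ) >= 13
stmt 1: z := y * 6  -- replace 2 occurrence(s) of z with (y * 6)
  => ( ( ( y * 6 ) * x ) * ( y * 6 ) ) >= 13

Answer: ( ( ( y * 6 ) * x ) * ( y * 6 ) ) >= 13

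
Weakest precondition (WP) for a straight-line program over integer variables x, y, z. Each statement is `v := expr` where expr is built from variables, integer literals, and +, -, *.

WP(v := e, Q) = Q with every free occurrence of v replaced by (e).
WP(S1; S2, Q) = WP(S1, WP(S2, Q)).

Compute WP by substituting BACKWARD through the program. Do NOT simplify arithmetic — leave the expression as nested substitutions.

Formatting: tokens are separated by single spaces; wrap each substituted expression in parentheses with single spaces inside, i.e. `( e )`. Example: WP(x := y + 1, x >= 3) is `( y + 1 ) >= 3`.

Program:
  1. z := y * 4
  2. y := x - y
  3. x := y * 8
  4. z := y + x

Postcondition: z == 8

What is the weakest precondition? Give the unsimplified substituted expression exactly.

post: z == 8
stmt 4: z := y + x  -- replace 1 occurrence(s) of z with (y + x)
  => ( y + x ) == 8
stmt 3: x := y * 8  -- replace 1 occurrence(s) of x with (y * 8)
  => ( y + ( y * 8 ) ) == 8
stmt 2: y := x - y  -- replace 2 occurrence(s) of y with (x - y)
  => ( ( x - y ) + ( ( x - y ) * 8 ) ) == 8
stmt 1: z := y * 4  -- replace 0 occurrence(s) of z with (y * 4)
  => ( ( x - y ) + ( ( x - y ) * 8 ) ) == 8

Answer: ( ( x - y ) + ( ( x - y ) * 8 ) ) == 8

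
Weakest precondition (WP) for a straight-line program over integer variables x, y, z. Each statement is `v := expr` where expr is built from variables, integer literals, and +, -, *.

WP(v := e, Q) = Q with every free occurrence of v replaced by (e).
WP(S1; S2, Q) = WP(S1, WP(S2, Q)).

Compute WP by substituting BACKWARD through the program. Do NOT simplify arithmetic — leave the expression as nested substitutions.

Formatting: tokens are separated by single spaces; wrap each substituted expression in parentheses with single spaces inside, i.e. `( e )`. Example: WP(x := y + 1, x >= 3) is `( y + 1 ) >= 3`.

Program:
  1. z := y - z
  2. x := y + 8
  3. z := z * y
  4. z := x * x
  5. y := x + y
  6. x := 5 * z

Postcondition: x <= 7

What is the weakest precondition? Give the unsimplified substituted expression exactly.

Answer: ( 5 * ( ( y + 8 ) * ( y + 8 ) ) ) <= 7

Derivation:
post: x <= 7
stmt 6: x := 5 * z  -- replace 1 occurrence(s) of x with (5 * z)
  => ( 5 * z ) <= 7
stmt 5: y := x + y  -- replace 0 occurrence(s) of y with (x + y)
  => ( 5 * z ) <= 7
stmt 4: z := x * x  -- replace 1 occurrence(s) of z with (x * x)
  => ( 5 * ( x * x ) ) <= 7
stmt 3: z := z * y  -- replace 0 occurrence(s) of z with (z * y)
  => ( 5 * ( x * x ) ) <= 7
stmt 2: x := y + 8  -- replace 2 occurrence(s) of x with (y + 8)
  => ( 5 * ( ( y + 8 ) * ( y + 8 ) ) ) <= 7
stmt 1: z := y - z  -- replace 0 occurrence(s) of z with (y - z)
  => ( 5 * ( ( y + 8 ) * ( y + 8 ) ) ) <= 7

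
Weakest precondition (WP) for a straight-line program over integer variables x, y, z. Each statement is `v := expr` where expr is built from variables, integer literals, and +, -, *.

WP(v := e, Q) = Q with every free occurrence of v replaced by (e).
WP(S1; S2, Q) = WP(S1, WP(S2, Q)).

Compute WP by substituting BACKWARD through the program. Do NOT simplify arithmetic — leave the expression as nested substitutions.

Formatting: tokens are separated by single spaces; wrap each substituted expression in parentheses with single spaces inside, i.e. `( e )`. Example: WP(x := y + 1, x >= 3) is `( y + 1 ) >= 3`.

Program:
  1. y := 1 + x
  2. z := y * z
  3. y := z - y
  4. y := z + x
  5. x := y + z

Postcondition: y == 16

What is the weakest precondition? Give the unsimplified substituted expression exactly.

Answer: ( ( ( 1 + x ) * z ) + x ) == 16

Derivation:
post: y == 16
stmt 5: x := y + z  -- replace 0 occurrence(s) of x with (y + z)
  => y == 16
stmt 4: y := z + x  -- replace 1 occurrence(s) of y with (z + x)
  => ( z + x ) == 16
stmt 3: y := z - y  -- replace 0 occurrence(s) of y with (z - y)
  => ( z + x ) == 16
stmt 2: z := y * z  -- replace 1 occurrence(s) of z with (y * z)
  => ( ( y * z ) + x ) == 16
stmt 1: y := 1 + x  -- replace 1 occurrence(s) of y with (1 + x)
  => ( ( ( 1 + x ) * z ) + x ) == 16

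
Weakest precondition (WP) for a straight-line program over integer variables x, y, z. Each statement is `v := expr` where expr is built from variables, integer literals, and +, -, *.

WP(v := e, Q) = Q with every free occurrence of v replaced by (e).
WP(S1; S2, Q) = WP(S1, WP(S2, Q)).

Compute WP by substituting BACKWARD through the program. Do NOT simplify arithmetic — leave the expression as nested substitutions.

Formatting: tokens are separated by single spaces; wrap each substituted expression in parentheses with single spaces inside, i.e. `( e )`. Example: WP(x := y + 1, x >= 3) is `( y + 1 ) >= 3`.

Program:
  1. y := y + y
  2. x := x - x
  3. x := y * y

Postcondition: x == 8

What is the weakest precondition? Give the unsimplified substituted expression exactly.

post: x == 8
stmt 3: x := y * y  -- replace 1 occurrence(s) of x with (y * y)
  => ( y * y ) == 8
stmt 2: x := x - x  -- replace 0 occurrence(s) of x with (x - x)
  => ( y * y ) == 8
stmt 1: y := y + y  -- replace 2 occurrence(s) of y with (y + y)
  => ( ( y + y ) * ( y + y ) ) == 8

Answer: ( ( y + y ) * ( y + y ) ) == 8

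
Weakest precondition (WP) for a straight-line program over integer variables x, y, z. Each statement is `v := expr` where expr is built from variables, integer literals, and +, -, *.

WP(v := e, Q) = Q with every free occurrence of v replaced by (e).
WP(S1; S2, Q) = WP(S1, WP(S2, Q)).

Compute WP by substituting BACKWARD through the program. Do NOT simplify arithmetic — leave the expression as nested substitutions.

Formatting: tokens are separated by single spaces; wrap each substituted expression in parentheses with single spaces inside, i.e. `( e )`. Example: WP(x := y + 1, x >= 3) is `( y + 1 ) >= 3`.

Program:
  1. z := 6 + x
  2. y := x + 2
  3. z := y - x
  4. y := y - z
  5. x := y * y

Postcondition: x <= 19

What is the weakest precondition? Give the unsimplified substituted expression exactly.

Answer: ( ( ( x + 2 ) - ( ( x + 2 ) - x ) ) * ( ( x + 2 ) - ( ( x + 2 ) - x ) ) ) <= 19

Derivation:
post: x <= 19
stmt 5: x := y * y  -- replace 1 occurrence(s) of x with (y * y)
  => ( y * y ) <= 19
stmt 4: y := y - z  -- replace 2 occurrence(s) of y with (y - z)
  => ( ( y - z ) * ( y - z ) ) <= 19
stmt 3: z := y - x  -- replace 2 occurrence(s) of z with (y - x)
  => ( ( y - ( y - x ) ) * ( y - ( y - x ) ) ) <= 19
stmt 2: y := x + 2  -- replace 4 occurrence(s) of y with (x + 2)
  => ( ( ( x + 2 ) - ( ( x + 2 ) - x ) ) * ( ( x + 2 ) - ( ( x + 2 ) - x ) ) ) <= 19
stmt 1: z := 6 + x  -- replace 0 occurrence(s) of z with (6 + x)
  => ( ( ( x + 2 ) - ( ( x + 2 ) - x ) ) * ( ( x + 2 ) - ( ( x + 2 ) - x ) ) ) <= 19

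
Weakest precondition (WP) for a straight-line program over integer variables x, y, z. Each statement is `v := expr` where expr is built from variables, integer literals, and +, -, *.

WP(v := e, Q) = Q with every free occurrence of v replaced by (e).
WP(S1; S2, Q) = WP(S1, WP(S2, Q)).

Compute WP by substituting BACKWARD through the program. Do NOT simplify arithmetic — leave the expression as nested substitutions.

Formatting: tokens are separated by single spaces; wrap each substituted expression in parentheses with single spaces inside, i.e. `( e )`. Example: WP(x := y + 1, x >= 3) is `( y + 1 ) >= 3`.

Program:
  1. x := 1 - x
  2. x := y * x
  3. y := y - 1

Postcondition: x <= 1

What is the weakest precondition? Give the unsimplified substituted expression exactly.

Answer: ( y * ( 1 - x ) ) <= 1

Derivation:
post: x <= 1
stmt 3: y := y - 1  -- replace 0 occurrence(s) of y with (y - 1)
  => x <= 1
stmt 2: x := y * x  -- replace 1 occurrence(s) of x with (y * x)
  => ( y * x ) <= 1
stmt 1: x := 1 - x  -- replace 1 occurrence(s) of x with (1 - x)
  => ( y * ( 1 - x ) ) <= 1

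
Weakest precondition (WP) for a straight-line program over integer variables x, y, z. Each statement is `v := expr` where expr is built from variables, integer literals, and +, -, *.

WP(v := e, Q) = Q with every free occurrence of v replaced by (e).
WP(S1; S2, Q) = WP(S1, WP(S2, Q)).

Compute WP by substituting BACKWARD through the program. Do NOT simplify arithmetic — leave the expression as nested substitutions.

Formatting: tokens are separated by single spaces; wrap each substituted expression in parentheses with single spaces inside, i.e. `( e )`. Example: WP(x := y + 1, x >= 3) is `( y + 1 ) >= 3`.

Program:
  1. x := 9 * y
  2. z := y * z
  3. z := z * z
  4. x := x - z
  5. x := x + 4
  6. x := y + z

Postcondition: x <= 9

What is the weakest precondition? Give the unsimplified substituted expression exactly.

Answer: ( y + ( ( y * z ) * ( y * z ) ) ) <= 9

Derivation:
post: x <= 9
stmt 6: x := y + z  -- replace 1 occurrence(s) of x with (y + z)
  => ( y + z ) <= 9
stmt 5: x := x + 4  -- replace 0 occurrence(s) of x with (x + 4)
  => ( y + z ) <= 9
stmt 4: x := x - z  -- replace 0 occurrence(s) of x with (x - z)
  => ( y + z ) <= 9
stmt 3: z := z * z  -- replace 1 occurrence(s) of z with (z * z)
  => ( y + ( z * z ) ) <= 9
stmt 2: z := y * z  -- replace 2 occurrence(s) of z with (y * z)
  => ( y + ( ( y * z ) * ( y * z ) ) ) <= 9
stmt 1: x := 9 * y  -- replace 0 occurrence(s) of x with (9 * y)
  => ( y + ( ( y * z ) * ( y * z ) ) ) <= 9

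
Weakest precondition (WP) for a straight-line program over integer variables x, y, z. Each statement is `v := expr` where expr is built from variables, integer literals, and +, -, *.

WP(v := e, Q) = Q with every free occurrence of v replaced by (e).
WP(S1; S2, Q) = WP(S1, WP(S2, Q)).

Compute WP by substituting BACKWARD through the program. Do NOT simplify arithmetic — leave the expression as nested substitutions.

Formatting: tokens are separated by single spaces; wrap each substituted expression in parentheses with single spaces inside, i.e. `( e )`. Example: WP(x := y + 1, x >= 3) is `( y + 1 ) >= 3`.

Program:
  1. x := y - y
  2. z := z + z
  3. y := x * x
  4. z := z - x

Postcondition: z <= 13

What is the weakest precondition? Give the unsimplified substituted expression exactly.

post: z <= 13
stmt 4: z := z - x  -- replace 1 occurrence(s) of z with (z - x)
  => ( z - x ) <= 13
stmt 3: y := x * x  -- replace 0 occurrence(s) of y with (x * x)
  => ( z - x ) <= 13
stmt 2: z := z + z  -- replace 1 occurrence(s) of z with (z + z)
  => ( ( z + z ) - x ) <= 13
stmt 1: x := y - y  -- replace 1 occurrence(s) of x with (y - y)
  => ( ( z + z ) - ( y - y ) ) <= 13

Answer: ( ( z + z ) - ( y - y ) ) <= 13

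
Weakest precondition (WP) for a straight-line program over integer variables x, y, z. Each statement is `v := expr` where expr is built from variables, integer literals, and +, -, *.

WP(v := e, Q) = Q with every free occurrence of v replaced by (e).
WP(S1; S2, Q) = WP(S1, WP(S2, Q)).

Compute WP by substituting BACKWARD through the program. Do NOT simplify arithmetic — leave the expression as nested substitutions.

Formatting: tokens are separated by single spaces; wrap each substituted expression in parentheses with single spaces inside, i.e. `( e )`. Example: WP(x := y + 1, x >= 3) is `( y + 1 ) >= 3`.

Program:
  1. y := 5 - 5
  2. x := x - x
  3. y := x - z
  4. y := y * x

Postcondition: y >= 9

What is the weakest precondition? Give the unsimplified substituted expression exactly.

Answer: ( ( ( x - x ) - z ) * ( x - x ) ) >= 9

Derivation:
post: y >= 9
stmt 4: y := y * x  -- replace 1 occurrence(s) of y with (y * x)
  => ( y * x ) >= 9
stmt 3: y := x - z  -- replace 1 occurrence(s) of y with (x - z)
  => ( ( x - z ) * x ) >= 9
stmt 2: x := x - x  -- replace 2 occurrence(s) of x with (x - x)
  => ( ( ( x - x ) - z ) * ( x - x ) ) >= 9
stmt 1: y := 5 - 5  -- replace 0 occurrence(s) of y with (5 - 5)
  => ( ( ( x - x ) - z ) * ( x - x ) ) >= 9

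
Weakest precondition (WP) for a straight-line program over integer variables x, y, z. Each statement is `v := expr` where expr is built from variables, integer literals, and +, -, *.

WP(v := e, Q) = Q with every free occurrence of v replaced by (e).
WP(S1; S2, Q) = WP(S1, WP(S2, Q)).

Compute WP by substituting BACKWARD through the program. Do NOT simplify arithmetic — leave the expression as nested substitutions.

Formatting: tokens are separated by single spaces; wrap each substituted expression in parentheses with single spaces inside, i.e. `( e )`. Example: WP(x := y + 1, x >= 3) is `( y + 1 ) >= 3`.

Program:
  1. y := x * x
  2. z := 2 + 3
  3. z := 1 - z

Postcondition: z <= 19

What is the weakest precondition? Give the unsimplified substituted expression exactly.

Answer: ( 1 - ( 2 + 3 ) ) <= 19

Derivation:
post: z <= 19
stmt 3: z := 1 - z  -- replace 1 occurrence(s) of z with (1 - z)
  => ( 1 - z ) <= 19
stmt 2: z := 2 + 3  -- replace 1 occurrence(s) of z with (2 + 3)
  => ( 1 - ( 2 + 3 ) ) <= 19
stmt 1: y := x * x  -- replace 0 occurrence(s) of y with (x * x)
  => ( 1 - ( 2 + 3 ) ) <= 19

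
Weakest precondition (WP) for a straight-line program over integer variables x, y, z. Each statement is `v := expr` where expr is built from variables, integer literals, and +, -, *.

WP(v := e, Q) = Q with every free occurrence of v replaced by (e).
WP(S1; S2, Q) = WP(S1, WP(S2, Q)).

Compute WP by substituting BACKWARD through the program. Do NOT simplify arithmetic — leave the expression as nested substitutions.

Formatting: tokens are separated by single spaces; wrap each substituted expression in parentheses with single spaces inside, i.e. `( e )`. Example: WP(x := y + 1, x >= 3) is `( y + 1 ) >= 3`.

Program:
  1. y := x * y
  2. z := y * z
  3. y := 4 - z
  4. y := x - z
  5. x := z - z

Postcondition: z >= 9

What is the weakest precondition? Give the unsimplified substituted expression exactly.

Answer: ( ( x * y ) * z ) >= 9

Derivation:
post: z >= 9
stmt 5: x := z - z  -- replace 0 occurrence(s) of x with (z - z)
  => z >= 9
stmt 4: y := x - z  -- replace 0 occurrence(s) of y with (x - z)
  => z >= 9
stmt 3: y := 4 - z  -- replace 0 occurrence(s) of y with (4 - z)
  => z >= 9
stmt 2: z := y * z  -- replace 1 occurrence(s) of z with (y * z)
  => ( y * z ) >= 9
stmt 1: y := x * y  -- replace 1 occurrence(s) of y with (x * y)
  => ( ( x * y ) * z ) >= 9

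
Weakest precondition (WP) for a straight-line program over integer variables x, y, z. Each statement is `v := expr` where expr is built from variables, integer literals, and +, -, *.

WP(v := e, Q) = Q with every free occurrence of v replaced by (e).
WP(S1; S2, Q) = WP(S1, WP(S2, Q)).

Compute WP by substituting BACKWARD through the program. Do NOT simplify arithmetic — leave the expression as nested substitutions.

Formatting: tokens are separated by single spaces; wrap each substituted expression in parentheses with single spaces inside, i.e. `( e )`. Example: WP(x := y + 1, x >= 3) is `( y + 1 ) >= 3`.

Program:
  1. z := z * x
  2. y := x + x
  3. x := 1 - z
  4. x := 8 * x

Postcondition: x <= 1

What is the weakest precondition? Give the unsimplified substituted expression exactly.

post: x <= 1
stmt 4: x := 8 * x  -- replace 1 occurrence(s) of x with (8 * x)
  => ( 8 * x ) <= 1
stmt 3: x := 1 - z  -- replace 1 occurrence(s) of x with (1 - z)
  => ( 8 * ( 1 - z ) ) <= 1
stmt 2: y := x + x  -- replace 0 occurrence(s) of y with (x + x)
  => ( 8 * ( 1 - z ) ) <= 1
stmt 1: z := z * x  -- replace 1 occurrence(s) of z with (z * x)
  => ( 8 * ( 1 - ( z * x ) ) ) <= 1

Answer: ( 8 * ( 1 - ( z * x ) ) ) <= 1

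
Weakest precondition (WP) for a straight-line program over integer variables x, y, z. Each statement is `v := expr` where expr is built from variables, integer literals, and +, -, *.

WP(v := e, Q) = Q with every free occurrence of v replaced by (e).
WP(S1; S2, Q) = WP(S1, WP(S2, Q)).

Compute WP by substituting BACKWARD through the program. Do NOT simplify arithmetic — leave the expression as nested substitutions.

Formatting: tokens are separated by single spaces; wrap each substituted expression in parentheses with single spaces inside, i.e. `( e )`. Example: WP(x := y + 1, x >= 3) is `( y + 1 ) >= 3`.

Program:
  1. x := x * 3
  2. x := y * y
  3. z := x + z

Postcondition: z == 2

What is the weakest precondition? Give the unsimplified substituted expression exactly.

Answer: ( ( y * y ) + z ) == 2

Derivation:
post: z == 2
stmt 3: z := x + z  -- replace 1 occurrence(s) of z with (x + z)
  => ( x + z ) == 2
stmt 2: x := y * y  -- replace 1 occurrence(s) of x with (y * y)
  => ( ( y * y ) + z ) == 2
stmt 1: x := x * 3  -- replace 0 occurrence(s) of x with (x * 3)
  => ( ( y * y ) + z ) == 2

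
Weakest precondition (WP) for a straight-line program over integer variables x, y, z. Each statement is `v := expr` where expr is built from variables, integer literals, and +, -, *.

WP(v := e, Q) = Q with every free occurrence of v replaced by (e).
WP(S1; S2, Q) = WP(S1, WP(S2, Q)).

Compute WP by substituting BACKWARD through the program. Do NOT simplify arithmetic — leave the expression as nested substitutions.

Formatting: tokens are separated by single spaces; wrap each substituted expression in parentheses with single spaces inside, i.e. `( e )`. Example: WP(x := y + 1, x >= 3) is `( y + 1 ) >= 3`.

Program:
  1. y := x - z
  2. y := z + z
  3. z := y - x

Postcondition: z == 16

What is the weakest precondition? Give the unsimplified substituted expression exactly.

post: z == 16
stmt 3: z := y - x  -- replace 1 occurrence(s) of z with (y - x)
  => ( y - x ) == 16
stmt 2: y := z + z  -- replace 1 occurrence(s) of y with (z + z)
  => ( ( z + z ) - x ) == 16
stmt 1: y := x - z  -- replace 0 occurrence(s) of y with (x - z)
  => ( ( z + z ) - x ) == 16

Answer: ( ( z + z ) - x ) == 16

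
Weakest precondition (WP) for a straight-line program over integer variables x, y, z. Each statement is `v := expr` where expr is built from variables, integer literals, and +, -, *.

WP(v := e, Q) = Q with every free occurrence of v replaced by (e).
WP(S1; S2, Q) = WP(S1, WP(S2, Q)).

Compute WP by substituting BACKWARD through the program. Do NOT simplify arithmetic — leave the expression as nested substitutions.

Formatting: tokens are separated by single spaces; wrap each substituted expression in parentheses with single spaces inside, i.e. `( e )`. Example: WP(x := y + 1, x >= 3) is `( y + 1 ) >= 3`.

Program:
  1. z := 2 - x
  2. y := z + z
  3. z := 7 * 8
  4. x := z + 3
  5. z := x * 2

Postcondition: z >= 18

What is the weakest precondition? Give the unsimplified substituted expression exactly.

Answer: ( ( ( 7 * 8 ) + 3 ) * 2 ) >= 18

Derivation:
post: z >= 18
stmt 5: z := x * 2  -- replace 1 occurrence(s) of z with (x * 2)
  => ( x * 2 ) >= 18
stmt 4: x := z + 3  -- replace 1 occurrence(s) of x with (z + 3)
  => ( ( z + 3 ) * 2 ) >= 18
stmt 3: z := 7 * 8  -- replace 1 occurrence(s) of z with (7 * 8)
  => ( ( ( 7 * 8 ) + 3 ) * 2 ) >= 18
stmt 2: y := z + z  -- replace 0 occurrence(s) of y with (z + z)
  => ( ( ( 7 * 8 ) + 3 ) * 2 ) >= 18
stmt 1: z := 2 - x  -- replace 0 occurrence(s) of z with (2 - x)
  => ( ( ( 7 * 8 ) + 3 ) * 2 ) >= 18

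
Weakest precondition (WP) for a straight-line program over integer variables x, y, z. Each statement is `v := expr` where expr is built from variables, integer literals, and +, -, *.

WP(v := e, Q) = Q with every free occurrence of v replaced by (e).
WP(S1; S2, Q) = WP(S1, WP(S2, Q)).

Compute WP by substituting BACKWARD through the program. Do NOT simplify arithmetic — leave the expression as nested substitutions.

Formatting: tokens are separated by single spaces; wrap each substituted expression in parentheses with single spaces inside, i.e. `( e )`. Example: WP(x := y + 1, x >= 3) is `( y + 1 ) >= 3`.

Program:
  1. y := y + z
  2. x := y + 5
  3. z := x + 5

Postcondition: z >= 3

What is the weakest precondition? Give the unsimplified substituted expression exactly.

post: z >= 3
stmt 3: z := x + 5  -- replace 1 occurrence(s) of z with (x + 5)
  => ( x + 5 ) >= 3
stmt 2: x := y + 5  -- replace 1 occurrence(s) of x with (y + 5)
  => ( ( y + 5 ) + 5 ) >= 3
stmt 1: y := y + z  -- replace 1 occurrence(s) of y with (y + z)
  => ( ( ( y + z ) + 5 ) + 5 ) >= 3

Answer: ( ( ( y + z ) + 5 ) + 5 ) >= 3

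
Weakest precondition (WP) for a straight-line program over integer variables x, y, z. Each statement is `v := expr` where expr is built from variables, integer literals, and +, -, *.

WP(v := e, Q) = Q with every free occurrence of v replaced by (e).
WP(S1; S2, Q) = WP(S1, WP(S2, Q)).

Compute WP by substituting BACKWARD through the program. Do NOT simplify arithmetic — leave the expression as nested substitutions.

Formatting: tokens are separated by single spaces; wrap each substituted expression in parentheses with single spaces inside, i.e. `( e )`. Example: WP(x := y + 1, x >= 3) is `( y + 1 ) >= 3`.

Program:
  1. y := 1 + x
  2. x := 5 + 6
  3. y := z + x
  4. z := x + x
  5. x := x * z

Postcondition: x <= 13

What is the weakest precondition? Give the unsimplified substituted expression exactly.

post: x <= 13
stmt 5: x := x * z  -- replace 1 occurrence(s) of x with (x * z)
  => ( x * z ) <= 13
stmt 4: z := x + x  -- replace 1 occurrence(s) of z with (x + x)
  => ( x * ( x + x ) ) <= 13
stmt 3: y := z + x  -- replace 0 occurrence(s) of y with (z + x)
  => ( x * ( x + x ) ) <= 13
stmt 2: x := 5 + 6  -- replace 3 occurrence(s) of x with (5 + 6)
  => ( ( 5 + 6 ) * ( ( 5 + 6 ) + ( 5 + 6 ) ) ) <= 13
stmt 1: y := 1 + x  -- replace 0 occurrence(s) of y with (1 + x)
  => ( ( 5 + 6 ) * ( ( 5 + 6 ) + ( 5 + 6 ) ) ) <= 13

Answer: ( ( 5 + 6 ) * ( ( 5 + 6 ) + ( 5 + 6 ) ) ) <= 13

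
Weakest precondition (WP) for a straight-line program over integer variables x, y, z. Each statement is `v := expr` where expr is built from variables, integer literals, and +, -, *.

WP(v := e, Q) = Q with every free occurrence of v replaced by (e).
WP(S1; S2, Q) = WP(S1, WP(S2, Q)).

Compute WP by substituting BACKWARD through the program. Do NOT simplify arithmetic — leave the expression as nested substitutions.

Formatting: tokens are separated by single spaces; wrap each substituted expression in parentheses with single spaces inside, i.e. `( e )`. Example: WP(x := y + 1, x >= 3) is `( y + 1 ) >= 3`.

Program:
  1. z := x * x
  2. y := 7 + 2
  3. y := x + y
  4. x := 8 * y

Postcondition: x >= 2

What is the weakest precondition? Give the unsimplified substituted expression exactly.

Answer: ( 8 * ( x + ( 7 + 2 ) ) ) >= 2

Derivation:
post: x >= 2
stmt 4: x := 8 * y  -- replace 1 occurrence(s) of x with (8 * y)
  => ( 8 * y ) >= 2
stmt 3: y := x + y  -- replace 1 occurrence(s) of y with (x + y)
  => ( 8 * ( x + y ) ) >= 2
stmt 2: y := 7 + 2  -- replace 1 occurrence(s) of y with (7 + 2)
  => ( 8 * ( x + ( 7 + 2 ) ) ) >= 2
stmt 1: z := x * x  -- replace 0 occurrence(s) of z with (x * x)
  => ( 8 * ( x + ( 7 + 2 ) ) ) >= 2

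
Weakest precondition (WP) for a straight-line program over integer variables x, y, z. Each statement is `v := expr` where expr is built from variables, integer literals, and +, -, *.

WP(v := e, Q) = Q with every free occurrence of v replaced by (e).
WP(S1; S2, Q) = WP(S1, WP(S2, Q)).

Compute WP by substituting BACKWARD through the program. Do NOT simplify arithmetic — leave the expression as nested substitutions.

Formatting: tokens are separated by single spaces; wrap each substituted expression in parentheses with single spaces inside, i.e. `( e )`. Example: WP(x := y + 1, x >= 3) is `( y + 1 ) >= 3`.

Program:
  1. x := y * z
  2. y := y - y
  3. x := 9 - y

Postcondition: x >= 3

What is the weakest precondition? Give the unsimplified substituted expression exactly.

Answer: ( 9 - ( y - y ) ) >= 3

Derivation:
post: x >= 3
stmt 3: x := 9 - y  -- replace 1 occurrence(s) of x with (9 - y)
  => ( 9 - y ) >= 3
stmt 2: y := y - y  -- replace 1 occurrence(s) of y with (y - y)
  => ( 9 - ( y - y ) ) >= 3
stmt 1: x := y * z  -- replace 0 occurrence(s) of x with (y * z)
  => ( 9 - ( y - y ) ) >= 3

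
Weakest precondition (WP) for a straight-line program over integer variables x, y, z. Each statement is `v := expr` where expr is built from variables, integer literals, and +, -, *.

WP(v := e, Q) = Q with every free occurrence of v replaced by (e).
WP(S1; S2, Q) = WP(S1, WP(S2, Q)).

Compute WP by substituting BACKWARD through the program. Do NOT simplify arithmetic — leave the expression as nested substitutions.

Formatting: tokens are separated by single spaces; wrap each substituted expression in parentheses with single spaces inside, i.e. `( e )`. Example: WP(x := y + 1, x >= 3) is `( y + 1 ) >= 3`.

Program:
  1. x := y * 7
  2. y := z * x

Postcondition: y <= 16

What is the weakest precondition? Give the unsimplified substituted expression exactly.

post: y <= 16
stmt 2: y := z * x  -- replace 1 occurrence(s) of y with (z * x)
  => ( z * x ) <= 16
stmt 1: x := y * 7  -- replace 1 occurrence(s) of x with (y * 7)
  => ( z * ( y * 7 ) ) <= 16

Answer: ( z * ( y * 7 ) ) <= 16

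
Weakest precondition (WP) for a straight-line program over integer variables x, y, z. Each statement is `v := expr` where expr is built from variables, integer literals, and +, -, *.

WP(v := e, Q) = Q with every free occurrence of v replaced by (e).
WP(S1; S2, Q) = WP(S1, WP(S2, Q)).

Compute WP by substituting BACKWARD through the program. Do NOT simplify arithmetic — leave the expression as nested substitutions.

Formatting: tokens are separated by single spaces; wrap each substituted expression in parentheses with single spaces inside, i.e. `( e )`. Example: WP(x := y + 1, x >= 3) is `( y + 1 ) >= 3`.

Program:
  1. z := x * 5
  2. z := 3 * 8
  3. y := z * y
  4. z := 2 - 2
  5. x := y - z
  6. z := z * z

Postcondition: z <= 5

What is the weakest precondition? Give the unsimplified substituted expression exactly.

Answer: ( ( 2 - 2 ) * ( 2 - 2 ) ) <= 5

Derivation:
post: z <= 5
stmt 6: z := z * z  -- replace 1 occurrence(s) of z with (z * z)
  => ( z * z ) <= 5
stmt 5: x := y - z  -- replace 0 occurrence(s) of x with (y - z)
  => ( z * z ) <= 5
stmt 4: z := 2 - 2  -- replace 2 occurrence(s) of z with (2 - 2)
  => ( ( 2 - 2 ) * ( 2 - 2 ) ) <= 5
stmt 3: y := z * y  -- replace 0 occurrence(s) of y with (z * y)
  => ( ( 2 - 2 ) * ( 2 - 2 ) ) <= 5
stmt 2: z := 3 * 8  -- replace 0 occurrence(s) of z with (3 * 8)
  => ( ( 2 - 2 ) * ( 2 - 2 ) ) <= 5
stmt 1: z := x * 5  -- replace 0 occurrence(s) of z with (x * 5)
  => ( ( 2 - 2 ) * ( 2 - 2 ) ) <= 5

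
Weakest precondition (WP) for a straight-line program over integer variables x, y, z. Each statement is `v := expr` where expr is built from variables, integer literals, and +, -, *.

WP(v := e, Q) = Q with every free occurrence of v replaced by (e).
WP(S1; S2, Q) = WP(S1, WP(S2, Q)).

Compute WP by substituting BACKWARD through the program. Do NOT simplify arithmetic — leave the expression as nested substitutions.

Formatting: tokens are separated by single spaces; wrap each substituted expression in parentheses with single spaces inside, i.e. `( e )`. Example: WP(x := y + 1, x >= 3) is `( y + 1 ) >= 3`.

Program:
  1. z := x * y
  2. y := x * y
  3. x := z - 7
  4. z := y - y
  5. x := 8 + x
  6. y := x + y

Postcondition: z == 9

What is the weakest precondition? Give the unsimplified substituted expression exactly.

post: z == 9
stmt 6: y := x + y  -- replace 0 occurrence(s) of y with (x + y)
  => z == 9
stmt 5: x := 8 + x  -- replace 0 occurrence(s) of x with (8 + x)
  => z == 9
stmt 4: z := y - y  -- replace 1 occurrence(s) of z with (y - y)
  => ( y - y ) == 9
stmt 3: x := z - 7  -- replace 0 occurrence(s) of x with (z - 7)
  => ( y - y ) == 9
stmt 2: y := x * y  -- replace 2 occurrence(s) of y with (x * y)
  => ( ( x * y ) - ( x * y ) ) == 9
stmt 1: z := x * y  -- replace 0 occurrence(s) of z with (x * y)
  => ( ( x * y ) - ( x * y ) ) == 9

Answer: ( ( x * y ) - ( x * y ) ) == 9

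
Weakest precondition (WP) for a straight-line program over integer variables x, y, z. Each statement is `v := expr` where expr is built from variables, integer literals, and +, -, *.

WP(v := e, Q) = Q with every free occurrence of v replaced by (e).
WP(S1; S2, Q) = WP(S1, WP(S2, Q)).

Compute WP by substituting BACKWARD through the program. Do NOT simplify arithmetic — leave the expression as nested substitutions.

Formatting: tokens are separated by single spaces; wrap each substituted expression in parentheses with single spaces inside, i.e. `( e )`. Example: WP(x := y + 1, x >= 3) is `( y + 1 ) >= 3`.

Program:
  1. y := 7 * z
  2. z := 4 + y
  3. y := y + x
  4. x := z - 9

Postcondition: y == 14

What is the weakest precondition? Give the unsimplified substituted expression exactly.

Answer: ( ( 7 * z ) + x ) == 14

Derivation:
post: y == 14
stmt 4: x := z - 9  -- replace 0 occurrence(s) of x with (z - 9)
  => y == 14
stmt 3: y := y + x  -- replace 1 occurrence(s) of y with (y + x)
  => ( y + x ) == 14
stmt 2: z := 4 + y  -- replace 0 occurrence(s) of z with (4 + y)
  => ( y + x ) == 14
stmt 1: y := 7 * z  -- replace 1 occurrence(s) of y with (7 * z)
  => ( ( 7 * z ) + x ) == 14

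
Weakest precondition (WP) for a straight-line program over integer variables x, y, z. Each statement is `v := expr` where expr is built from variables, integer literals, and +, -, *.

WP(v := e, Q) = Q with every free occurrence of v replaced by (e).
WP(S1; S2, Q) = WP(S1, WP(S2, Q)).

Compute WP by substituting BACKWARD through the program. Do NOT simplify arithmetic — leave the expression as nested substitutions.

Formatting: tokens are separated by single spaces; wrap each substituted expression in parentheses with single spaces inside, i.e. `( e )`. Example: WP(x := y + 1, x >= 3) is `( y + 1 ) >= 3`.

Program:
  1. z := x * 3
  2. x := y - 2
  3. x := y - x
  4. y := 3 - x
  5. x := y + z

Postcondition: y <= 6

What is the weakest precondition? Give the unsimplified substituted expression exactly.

post: y <= 6
stmt 5: x := y + z  -- replace 0 occurrence(s) of x with (y + z)
  => y <= 6
stmt 4: y := 3 - x  -- replace 1 occurrence(s) of y with (3 - x)
  => ( 3 - x ) <= 6
stmt 3: x := y - x  -- replace 1 occurrence(s) of x with (y - x)
  => ( 3 - ( y - x ) ) <= 6
stmt 2: x := y - 2  -- replace 1 occurrence(s) of x with (y - 2)
  => ( 3 - ( y - ( y - 2 ) ) ) <= 6
stmt 1: z := x * 3  -- replace 0 occurrence(s) of z with (x * 3)
  => ( 3 - ( y - ( y - 2 ) ) ) <= 6

Answer: ( 3 - ( y - ( y - 2 ) ) ) <= 6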